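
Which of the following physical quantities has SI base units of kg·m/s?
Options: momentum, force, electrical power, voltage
Checking the SI base units of each option:
  momentum (p = mv): kg·m/s  ✓ matches
  force (F = ma): kg·m/s²  ✗
  electrical power (P = IV): kg·m²/s³  ✗
  voltage (V = IR): kg·m²/(s³·A)  ✗

Only momentum has units kg·m/s.

Answer: momentum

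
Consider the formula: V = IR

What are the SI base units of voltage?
Units of each symbol in V = IR:
  I (current): A
  R (resistance, in ohms): kg·m²/(s³·A²)

Multiplying the contributions: [A] · [kg·m²/(s³·A²)]
Adding exponents of each base unit: kg: 1, m: 2, s: -3, A: -1
SI base units of voltage: kg·m²/(s³·A)

Answer: kg·m²/(s³·A)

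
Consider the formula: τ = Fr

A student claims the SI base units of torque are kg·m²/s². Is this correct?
Units of each symbol in τ = Fr:
  F (force): kg·m/s²
  r (lever arm): m

Multiplying the contributions: [kg·m/s²] · [m]
Adding exponents of each base unit: kg: 1, m: 2, s: -2
SI base units of torque: kg·m²/s²

The claimed units kg·m²/s² match the derived units, so the claim is correct.

Answer: Yes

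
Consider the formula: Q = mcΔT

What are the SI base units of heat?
Units of each symbol in Q = mcΔT:
  m (mass): kg
  c (specific heat capacity, in J/(kg·K)): m²/(s²·K)
  ΔT (temperature change): K

Multiplying the contributions: [kg] · [m²/(s²·K)] · [K]
Adding exponents of each base unit: kg: 1, m: 2, s: -2
SI base units of heat: kg·m²/s²

Answer: kg·m²/s²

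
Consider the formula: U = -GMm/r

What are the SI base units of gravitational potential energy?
Units of each symbol in U = -GMm/r:
  G (gravitational constant): m³/(kg·s²)
  M (mass): kg
  m (mass): kg
  r (distance): m  → in the denominator, contributes 1/m
  The minus sign does not affect the units.

Multiplying the contributions: [m³/(kg·s²)] · [kg] · [kg] · [1/m]
Adding exponents of each base unit: kg: 1, m: 2, s: -2
SI base units of gravitational potential energy: kg·m²/s²

Answer: kg·m²/s²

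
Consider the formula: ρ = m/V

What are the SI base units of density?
Units of each symbol in ρ = m/V:
  m (mass): kg
  V (volume): m³  → in the denominator, contributes 1/m³

Multiplying the contributions: [kg] · [1/m³]
Adding exponents of each base unit: kg: 1, m: -3
SI base units of density: kg/m³

Answer: kg/m³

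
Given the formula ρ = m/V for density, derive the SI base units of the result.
Units of each symbol in ρ = m/V:
  m (mass): kg
  V (volume): m³  → in the denominator, contributes 1/m³

Multiplying the contributions: [kg] · [1/m³]
Adding exponents of each base unit: kg: 1, m: -3
SI base units of density: kg/m³

Answer: kg/m³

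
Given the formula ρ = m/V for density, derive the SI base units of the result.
Units of each symbol in ρ = m/V:
  m (mass): kg
  V (volume): m³  → in the denominator, contributes 1/m³

Multiplying the contributions: [kg] · [1/m³]
Adding exponents of each base unit: kg: 1, m: -3
SI base units of density: kg/m³

Answer: kg/m³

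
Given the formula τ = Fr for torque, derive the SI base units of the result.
Units of each symbol in τ = Fr:
  F (force): kg·m/s²
  r (lever arm): m

Multiplying the contributions: [kg·m/s²] · [m]
Adding exponents of each base unit: kg: 1, m: 2, s: -2
SI base units of torque: kg·m²/s²

Answer: kg·m²/s²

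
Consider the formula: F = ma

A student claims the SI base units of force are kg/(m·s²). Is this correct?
Units of each symbol in F = ma:
  m (mass): kg
  a (acceleration): m/s²

Multiplying the contributions: [kg] · [m/s²]
Adding exponents of each base unit: kg: 1, m: 1, s: -2
SI base units of force: kg·m/s²

The claimed units kg/(m·s²) (exponents kg: 1, m: -1, s: -2) do not match the derived units kg·m/s² (exponents kg: 1, m: 1, s: -2), so the claim is incorrect.

Answer: No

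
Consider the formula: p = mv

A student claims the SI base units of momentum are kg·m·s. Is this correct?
Units of each symbol in p = mv:
  m (mass): kg
  v (velocity): m/s

Multiplying the contributions: [kg] · [m/s]
Adding exponents of each base unit: kg: 1, m: 1, s: -1
SI base units of momentum: kg·m/s

The claimed units kg·m·s (exponents kg: 1, m: 1, s: 1) do not match the derived units kg·m/s (exponents kg: 1, m: 1, s: -1), so the claim is incorrect.

Answer: No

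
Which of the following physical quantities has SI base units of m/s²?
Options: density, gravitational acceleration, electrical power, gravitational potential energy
Checking the SI base units of each option:
  density (ρ = m/V): kg/m³  ✗
  gravitational acceleration (g = GM/r²): m/s²  ✓ matches
  electrical power (P = IV): kg·m²/s³  ✗
  gravitational potential energy (U = -GMm/r): kg·m²/s²  ✗

Only gravitational acceleration has units m/s².

Answer: gravitational acceleration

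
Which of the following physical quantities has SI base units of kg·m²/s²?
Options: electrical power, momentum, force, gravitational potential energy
Checking the SI base units of each option:
  electrical power (P = IV): kg·m²/s³  ✗
  momentum (p = mv): kg·m/s  ✗
  force (F = ma): kg·m/s²  ✗
  gravitational potential energy (U = -GMm/r): kg·m²/s²  ✓ matches

Only gravitational potential energy has units kg·m²/s².

Answer: gravitational potential energy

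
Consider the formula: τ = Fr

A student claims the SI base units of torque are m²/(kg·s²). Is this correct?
Units of each symbol in τ = Fr:
  F (force): kg·m/s²
  r (lever arm): m

Multiplying the contributions: [kg·m/s²] · [m]
Adding exponents of each base unit: kg: 1, m: 2, s: -2
SI base units of torque: kg·m²/s²

The claimed units m²/(kg·s²) (exponents kg: -1, m: 2, s: -2) do not match the derived units kg·m²/s² (exponents kg: 1, m: 2, s: -2), so the claim is incorrect.

Answer: No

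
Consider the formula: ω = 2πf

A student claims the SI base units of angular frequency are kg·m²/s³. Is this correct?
Units of each symbol in ω = 2πf:
  f (frequency): 1/s
  The factor 2π is dimensionless.

Multiplying the contributions: [1/s]
Adding exponents of each base unit: s: -1
SI base units of angular frequency: 1/s

The claimed units kg·m²/s³ (exponents kg: 1, m: 2, s: -3) do not match the derived units 1/s (exponents s: -1), so the claim is incorrect.

Answer: No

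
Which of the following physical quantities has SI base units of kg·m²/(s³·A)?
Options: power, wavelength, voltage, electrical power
Checking the SI base units of each option:
  power (P = W/t): kg·m²/s³  ✗
  wavelength (λ = v/f): m  ✗
  voltage (V = IR): kg·m²/(s³·A)  ✓ matches
  electrical power (P = IV): kg·m²/s³  ✗

Only voltage has units kg·m²/(s³·A).

Answer: voltage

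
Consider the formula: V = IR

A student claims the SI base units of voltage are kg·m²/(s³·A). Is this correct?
Units of each symbol in V = IR:
  I (current): A
  R (resistance, in ohms): kg·m²/(s³·A²)

Multiplying the contributions: [A] · [kg·m²/(s³·A²)]
Adding exponents of each base unit: kg: 1, m: 2, s: -3, A: -1
SI base units of voltage: kg·m²/(s³·A)

The claimed units kg·m²/(s³·A) match the derived units, so the claim is correct.

Answer: Yes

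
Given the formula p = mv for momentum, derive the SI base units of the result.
Units of each symbol in p = mv:
  m (mass): kg
  v (velocity): m/s

Multiplying the contributions: [kg] · [m/s]
Adding exponents of each base unit: kg: 1, m: 1, s: -1
SI base units of momentum: kg·m/s

Answer: kg·m/s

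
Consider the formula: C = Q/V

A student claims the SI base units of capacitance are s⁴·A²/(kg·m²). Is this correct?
Units of each symbol in C = Q/V:
  Q (charge, in coulombs): s·A
  V (voltage, in volts): kg·m²/(s³·A)  → in the denominator, contributes s³·A/(kg·m²)

Multiplying the contributions: [s·A] · [s³·A/(kg·m²)]
Adding exponents of each base unit: kg: -1, m: -2, s: 4, A: 2
SI base units of capacitance: s⁴·A²/(kg·m²)

The claimed units s⁴·A²/(kg·m²) match the derived units, so the claim is correct.

Answer: Yes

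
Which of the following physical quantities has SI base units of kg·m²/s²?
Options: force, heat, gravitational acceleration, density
Checking the SI base units of each option:
  force (F = ma): kg·m/s²  ✗
  heat (Q = mcΔT): kg·m²/s²  ✓ matches
  gravitational acceleration (g = GM/r²): m/s²  ✗
  density (ρ = m/V): kg/m³  ✗

Only heat has units kg·m²/s².

Answer: heat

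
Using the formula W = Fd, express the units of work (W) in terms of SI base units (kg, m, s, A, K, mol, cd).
Units of each symbol in W = Fd:
  F (force): kg·m/s²
  d (displacement): m

Multiplying the contributions: [kg·m/s²] · [m]
Adding exponents of each base unit: kg: 1, m: 2, s: -2
SI base units of work: kg·m²/s²

Answer: kg·m²/s²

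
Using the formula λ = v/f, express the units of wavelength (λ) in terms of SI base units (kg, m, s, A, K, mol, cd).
Units of each symbol in λ = v/f:
  v (wave speed): m/s
  f (frequency): 1/s  → in the denominator, contributes s

Multiplying the contributions: [m/s] · [s]
Adding exponents of each base unit: m: 1
SI base units of wavelength: m

Answer: m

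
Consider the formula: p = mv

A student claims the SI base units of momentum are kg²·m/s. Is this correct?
Units of each symbol in p = mv:
  m (mass): kg
  v (velocity): m/s

Multiplying the contributions: [kg] · [m/s]
Adding exponents of each base unit: kg: 1, m: 1, s: -1
SI base units of momentum: kg·m/s

The claimed units kg²·m/s (exponents kg: 2, m: 1, s: -1) do not match the derived units kg·m/s (exponents kg: 1, m: 1, s: -1), so the claim is incorrect.

Answer: No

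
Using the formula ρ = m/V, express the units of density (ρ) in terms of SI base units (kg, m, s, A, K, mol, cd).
Units of each symbol in ρ = m/V:
  m (mass): kg
  V (volume): m³  → in the denominator, contributes 1/m³

Multiplying the contributions: [kg] · [1/m³]
Adding exponents of each base unit: kg: 1, m: -3
SI base units of density: kg/m³

Answer: kg/m³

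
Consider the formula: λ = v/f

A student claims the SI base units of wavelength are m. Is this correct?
Units of each symbol in λ = v/f:
  v (wave speed): m/s
  f (frequency): 1/s  → in the denominator, contributes s

Multiplying the contributions: [m/s] · [s]
Adding exponents of each base unit: m: 1
SI base units of wavelength: m

The claimed units m match the derived units, so the claim is correct.

Answer: Yes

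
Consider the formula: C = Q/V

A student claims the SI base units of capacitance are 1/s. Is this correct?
Units of each symbol in C = Q/V:
  Q (charge, in coulombs): s·A
  V (voltage, in volts): kg·m²/(s³·A)  → in the denominator, contributes s³·A/(kg·m²)

Multiplying the contributions: [s·A] · [s³·A/(kg·m²)]
Adding exponents of each base unit: kg: -1, m: -2, s: 4, A: 2
SI base units of capacitance: s⁴·A²/(kg·m²)

The claimed units 1/s (exponents s: -1) do not match the derived units s⁴·A²/(kg·m²) (exponents kg: -1, m: -2, s: 4, A: 2), so the claim is incorrect.

Answer: No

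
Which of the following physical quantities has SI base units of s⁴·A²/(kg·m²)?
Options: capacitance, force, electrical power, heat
Checking the SI base units of each option:
  capacitance (C = Q/V): s⁴·A²/(kg·m²)  ✓ matches
  force (F = ma): kg·m/s²  ✗
  electrical power (P = IV): kg·m²/s³  ✗
  heat (Q = mcΔT): kg·m²/s²  ✗

Only capacitance has units s⁴·A²/(kg·m²).

Answer: capacitance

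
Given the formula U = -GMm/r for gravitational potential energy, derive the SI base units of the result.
Units of each symbol in U = -GMm/r:
  G (gravitational constant): m³/(kg·s²)
  M (mass): kg
  m (mass): kg
  r (distance): m  → in the denominator, contributes 1/m
  The minus sign does not affect the units.

Multiplying the contributions: [m³/(kg·s²)] · [kg] · [kg] · [1/m]
Adding exponents of each base unit: kg: 1, m: 2, s: -2
SI base units of gravitational potential energy: kg·m²/s²

Answer: kg·m²/s²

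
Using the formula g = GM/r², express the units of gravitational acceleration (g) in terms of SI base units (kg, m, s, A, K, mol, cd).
Units of each symbol in g = GM/r²:
  G (gravitational constant): m³/(kg·s²)
  M (mass): kg
  r (distance): m  → to the power 2 in the denominator, contributes 1/m²

Multiplying the contributions: [m³/(kg·s²)] · [kg] · [1/m²]
Adding exponents of each base unit: m: 1, s: -2
SI base units of gravitational acceleration: m/s²

Answer: m/s²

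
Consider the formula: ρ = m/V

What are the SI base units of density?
Units of each symbol in ρ = m/V:
  m (mass): kg
  V (volume): m³  → in the denominator, contributes 1/m³

Multiplying the contributions: [kg] · [1/m³]
Adding exponents of each base unit: kg: 1, m: -3
SI base units of density: kg/m³

Answer: kg/m³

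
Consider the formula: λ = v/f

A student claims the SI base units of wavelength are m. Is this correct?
Units of each symbol in λ = v/f:
  v (wave speed): m/s
  f (frequency): 1/s  → in the denominator, contributes s

Multiplying the contributions: [m/s] · [s]
Adding exponents of each base unit: m: 1
SI base units of wavelength: m

The claimed units m match the derived units, so the claim is correct.

Answer: Yes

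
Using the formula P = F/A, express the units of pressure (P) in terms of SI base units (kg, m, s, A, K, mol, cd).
Units of each symbol in P = F/A:
  F (force): kg·m/s²
  A (area): m²  → in the denominator, contributes 1/m²

Multiplying the contributions: [kg·m/s²] · [1/m²]
Adding exponents of each base unit: kg: 1, m: -1, s: -2
SI base units of pressure: kg/(m·s²)

Answer: kg/(m·s²)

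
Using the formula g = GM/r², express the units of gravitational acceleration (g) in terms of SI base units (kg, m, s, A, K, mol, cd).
Units of each symbol in g = GM/r²:
  G (gravitational constant): m³/(kg·s²)
  M (mass): kg
  r (distance): m  → to the power 2 in the denominator, contributes 1/m²

Multiplying the contributions: [m³/(kg·s²)] · [kg] · [1/m²]
Adding exponents of each base unit: m: 1, s: -2
SI base units of gravitational acceleration: m/s²

Answer: m/s²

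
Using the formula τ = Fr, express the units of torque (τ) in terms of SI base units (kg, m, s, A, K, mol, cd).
Units of each symbol in τ = Fr:
  F (force): kg·m/s²
  r (lever arm): m

Multiplying the contributions: [kg·m/s²] · [m]
Adding exponents of each base unit: kg: 1, m: 2, s: -2
SI base units of torque: kg·m²/s²

Answer: kg·m²/s²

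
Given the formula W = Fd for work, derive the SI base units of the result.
Units of each symbol in W = Fd:
  F (force): kg·m/s²
  d (displacement): m

Multiplying the contributions: [kg·m/s²] · [m]
Adding exponents of each base unit: kg: 1, m: 2, s: -2
SI base units of work: kg·m²/s²

Answer: kg·m²/s²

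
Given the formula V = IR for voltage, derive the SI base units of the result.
Units of each symbol in V = IR:
  I (current): A
  R (resistance, in ohms): kg·m²/(s³·A²)

Multiplying the contributions: [A] · [kg·m²/(s³·A²)]
Adding exponents of each base unit: kg: 1, m: 2, s: -3, A: -1
SI base units of voltage: kg·m²/(s³·A)

Answer: kg·m²/(s³·A)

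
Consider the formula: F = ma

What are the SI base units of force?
Units of each symbol in F = ma:
  m (mass): kg
  a (acceleration): m/s²

Multiplying the contributions: [kg] · [m/s²]
Adding exponents of each base unit: kg: 1, m: 1, s: -2
SI base units of force: kg·m/s²

Answer: kg·m/s²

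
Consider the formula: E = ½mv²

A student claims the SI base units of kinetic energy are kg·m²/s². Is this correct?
Units of each symbol in E = ½mv²:
  m (mass): kg
  v (speed): m/s  → to the power 2, contributes m²/s²
  The factor ½ is dimensionless.

Multiplying the contributions: [kg] · [m²/s²]
Adding exponents of each base unit: kg: 1, m: 2, s: -2
SI base units of kinetic energy: kg·m²/s²

The claimed units kg·m²/s² match the derived units, so the claim is correct.

Answer: Yes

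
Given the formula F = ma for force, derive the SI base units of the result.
Units of each symbol in F = ma:
  m (mass): kg
  a (acceleration): m/s²

Multiplying the contributions: [kg] · [m/s²]
Adding exponents of each base unit: kg: 1, m: 1, s: -2
SI base units of force: kg·m/s²

Answer: kg·m/s²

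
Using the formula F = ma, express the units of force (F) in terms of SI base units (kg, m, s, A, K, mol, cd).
Units of each symbol in F = ma:
  m (mass): kg
  a (acceleration): m/s²

Multiplying the contributions: [kg] · [m/s²]
Adding exponents of each base unit: kg: 1, m: 1, s: -2
SI base units of force: kg·m/s²

Answer: kg·m/s²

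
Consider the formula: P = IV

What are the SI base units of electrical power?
Units of each symbol in P = IV:
  I (current): A
  V (voltage, in volts): kg·m²/(s³·A)

Multiplying the contributions: [A] · [kg·m²/(s³·A)]
Adding exponents of each base unit: kg: 1, m: 2, s: -3
SI base units of electrical power: kg·m²/s³

Answer: kg·m²/s³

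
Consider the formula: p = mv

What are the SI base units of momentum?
Units of each symbol in p = mv:
  m (mass): kg
  v (velocity): m/s

Multiplying the contributions: [kg] · [m/s]
Adding exponents of each base unit: kg: 1, m: 1, s: -1
SI base units of momentum: kg·m/s

Answer: kg·m/s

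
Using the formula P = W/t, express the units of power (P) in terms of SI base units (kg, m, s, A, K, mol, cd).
Units of each symbol in P = W/t:
  W (work): kg·m²/s²
  t (time): s  → in the denominator, contributes 1/s

Multiplying the contributions: [kg·m²/s²] · [1/s]
Adding exponents of each base unit: kg: 1, m: 2, s: -3
SI base units of power: kg·m²/s³

Answer: kg·m²/s³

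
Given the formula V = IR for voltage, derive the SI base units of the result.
Units of each symbol in V = IR:
  I (current): A
  R (resistance, in ohms): kg·m²/(s³·A²)

Multiplying the contributions: [A] · [kg·m²/(s³·A²)]
Adding exponents of each base unit: kg: 1, m: 2, s: -3, A: -1
SI base units of voltage: kg·m²/(s³·A)

Answer: kg·m²/(s³·A)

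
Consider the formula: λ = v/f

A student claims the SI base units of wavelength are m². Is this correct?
Units of each symbol in λ = v/f:
  v (wave speed): m/s
  f (frequency): 1/s  → in the denominator, contributes s

Multiplying the contributions: [m/s] · [s]
Adding exponents of each base unit: m: 1
SI base units of wavelength: m

The claimed units m² (exponents m: 2) do not match the derived units m (exponents m: 1), so the claim is incorrect.

Answer: No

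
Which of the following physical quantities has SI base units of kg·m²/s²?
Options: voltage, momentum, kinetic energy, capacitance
Checking the SI base units of each option:
  voltage (V = IR): kg·m²/(s³·A)  ✗
  momentum (p = mv): kg·m/s  ✗
  kinetic energy (E = ½mv²): kg·m²/s²  ✓ matches
  capacitance (C = Q/V): s⁴·A²/(kg·m²)  ✗

Only kinetic energy has units kg·m²/s².

Answer: kinetic energy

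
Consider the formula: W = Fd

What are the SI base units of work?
Units of each symbol in W = Fd:
  F (force): kg·m/s²
  d (displacement): m

Multiplying the contributions: [kg·m/s²] · [m]
Adding exponents of each base unit: kg: 1, m: 2, s: -2
SI base units of work: kg·m²/s²

Answer: kg·m²/s²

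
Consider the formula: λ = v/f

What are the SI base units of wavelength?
Units of each symbol in λ = v/f:
  v (wave speed): m/s
  f (frequency): 1/s  → in the denominator, contributes s

Multiplying the contributions: [m/s] · [s]
Adding exponents of each base unit: m: 1
SI base units of wavelength: m

Answer: m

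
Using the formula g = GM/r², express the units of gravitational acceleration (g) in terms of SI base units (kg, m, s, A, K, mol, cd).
Units of each symbol in g = GM/r²:
  G (gravitational constant): m³/(kg·s²)
  M (mass): kg
  r (distance): m  → to the power 2 in the denominator, contributes 1/m²

Multiplying the contributions: [m³/(kg·s²)] · [kg] · [1/m²]
Adding exponents of each base unit: m: 1, s: -2
SI base units of gravitational acceleration: m/s²

Answer: m/s²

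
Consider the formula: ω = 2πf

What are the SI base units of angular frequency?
Units of each symbol in ω = 2πf:
  f (frequency): 1/s
  The factor 2π is dimensionless.

Multiplying the contributions: [1/s]
Adding exponents of each base unit: s: -1
SI base units of angular frequency: 1/s

Answer: 1/s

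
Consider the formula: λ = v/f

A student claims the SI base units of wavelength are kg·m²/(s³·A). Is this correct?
Units of each symbol in λ = v/f:
  v (wave speed): m/s
  f (frequency): 1/s  → in the denominator, contributes s

Multiplying the contributions: [m/s] · [s]
Adding exponents of each base unit: m: 1
SI base units of wavelength: m

The claimed units kg·m²/(s³·A) (exponents kg: 1, m: 2, s: -3, A: -1) do not match the derived units m (exponents m: 1), so the claim is incorrect.

Answer: No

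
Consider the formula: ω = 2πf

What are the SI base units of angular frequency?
Units of each symbol in ω = 2πf:
  f (frequency): 1/s
  The factor 2π is dimensionless.

Multiplying the contributions: [1/s]
Adding exponents of each base unit: s: -1
SI base units of angular frequency: 1/s

Answer: 1/s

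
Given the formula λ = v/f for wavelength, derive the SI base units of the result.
Units of each symbol in λ = v/f:
  v (wave speed): m/s
  f (frequency): 1/s  → in the denominator, contributes s

Multiplying the contributions: [m/s] · [s]
Adding exponents of each base unit: m: 1
SI base units of wavelength: m

Answer: m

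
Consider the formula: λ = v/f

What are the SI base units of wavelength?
Units of each symbol in λ = v/f:
  v (wave speed): m/s
  f (frequency): 1/s  → in the denominator, contributes s

Multiplying the contributions: [m/s] · [s]
Adding exponents of each base unit: m: 1
SI base units of wavelength: m

Answer: m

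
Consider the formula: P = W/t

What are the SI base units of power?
Units of each symbol in P = W/t:
  W (work): kg·m²/s²
  t (time): s  → in the denominator, contributes 1/s

Multiplying the contributions: [kg·m²/s²] · [1/s]
Adding exponents of each base unit: kg: 1, m: 2, s: -3
SI base units of power: kg·m²/s³

Answer: kg·m²/s³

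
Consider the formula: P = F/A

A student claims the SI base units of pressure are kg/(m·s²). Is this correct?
Units of each symbol in P = F/A:
  F (force): kg·m/s²
  A (area): m²  → in the denominator, contributes 1/m²

Multiplying the contributions: [kg·m/s²] · [1/m²]
Adding exponents of each base unit: kg: 1, m: -1, s: -2
SI base units of pressure: kg/(m·s²)

The claimed units kg/(m·s²) match the derived units, so the claim is correct.

Answer: Yes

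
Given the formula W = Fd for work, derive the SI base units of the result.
Units of each symbol in W = Fd:
  F (force): kg·m/s²
  d (displacement): m

Multiplying the contributions: [kg·m/s²] · [m]
Adding exponents of each base unit: kg: 1, m: 2, s: -2
SI base units of work: kg·m²/s²

Answer: kg·m²/s²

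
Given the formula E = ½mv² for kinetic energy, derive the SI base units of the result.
Units of each symbol in E = ½mv²:
  m (mass): kg
  v (speed): m/s  → to the power 2, contributes m²/s²
  The factor ½ is dimensionless.

Multiplying the contributions: [kg] · [m²/s²]
Adding exponents of each base unit: kg: 1, m: 2, s: -2
SI base units of kinetic energy: kg·m²/s²

Answer: kg·m²/s²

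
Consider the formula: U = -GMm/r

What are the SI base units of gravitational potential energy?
Units of each symbol in U = -GMm/r:
  G (gravitational constant): m³/(kg·s²)
  M (mass): kg
  m (mass): kg
  r (distance): m  → in the denominator, contributes 1/m
  The minus sign does not affect the units.

Multiplying the contributions: [m³/(kg·s²)] · [kg] · [kg] · [1/m]
Adding exponents of each base unit: kg: 1, m: 2, s: -2
SI base units of gravitational potential energy: kg·m²/s²

Answer: kg·m²/s²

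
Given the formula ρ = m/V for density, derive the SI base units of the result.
Units of each symbol in ρ = m/V:
  m (mass): kg
  V (volume): m³  → in the denominator, contributes 1/m³

Multiplying the contributions: [kg] · [1/m³]
Adding exponents of each base unit: kg: 1, m: -3
SI base units of density: kg/m³

Answer: kg/m³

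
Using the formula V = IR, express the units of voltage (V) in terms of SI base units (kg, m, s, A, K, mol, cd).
Units of each symbol in V = IR:
  I (current): A
  R (resistance, in ohms): kg·m²/(s³·A²)

Multiplying the contributions: [A] · [kg·m²/(s³·A²)]
Adding exponents of each base unit: kg: 1, m: 2, s: -3, A: -1
SI base units of voltage: kg·m²/(s³·A)

Answer: kg·m²/(s³·A)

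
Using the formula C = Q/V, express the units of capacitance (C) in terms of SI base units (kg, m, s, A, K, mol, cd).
Units of each symbol in C = Q/V:
  Q (charge, in coulombs): s·A
  V (voltage, in volts): kg·m²/(s³·A)  → in the denominator, contributes s³·A/(kg·m²)

Multiplying the contributions: [s·A] · [s³·A/(kg·m²)]
Adding exponents of each base unit: kg: -1, m: -2, s: 4, A: 2
SI base units of capacitance: s⁴·A²/(kg·m²)

Answer: s⁴·A²/(kg·m²)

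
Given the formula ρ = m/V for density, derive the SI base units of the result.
Units of each symbol in ρ = m/V:
  m (mass): kg
  V (volume): m³  → in the denominator, contributes 1/m³

Multiplying the contributions: [kg] · [1/m³]
Adding exponents of each base unit: kg: 1, m: -3
SI base units of density: kg/m³

Answer: kg/m³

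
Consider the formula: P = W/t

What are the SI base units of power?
Units of each symbol in P = W/t:
  W (work): kg·m²/s²
  t (time): s  → in the denominator, contributes 1/s

Multiplying the contributions: [kg·m²/s²] · [1/s]
Adding exponents of each base unit: kg: 1, m: 2, s: -3
SI base units of power: kg·m²/s³

Answer: kg·m²/s³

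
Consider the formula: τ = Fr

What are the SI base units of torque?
Units of each symbol in τ = Fr:
  F (force): kg·m/s²
  r (lever arm): m

Multiplying the contributions: [kg·m/s²] · [m]
Adding exponents of each base unit: kg: 1, m: 2, s: -2
SI base units of torque: kg·m²/s²

Answer: kg·m²/s²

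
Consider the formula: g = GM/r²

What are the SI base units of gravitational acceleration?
Units of each symbol in g = GM/r²:
  G (gravitational constant): m³/(kg·s²)
  M (mass): kg
  r (distance): m  → to the power 2 in the denominator, contributes 1/m²

Multiplying the contributions: [m³/(kg·s²)] · [kg] · [1/m²]
Adding exponents of each base unit: m: 1, s: -2
SI base units of gravitational acceleration: m/s²

Answer: m/s²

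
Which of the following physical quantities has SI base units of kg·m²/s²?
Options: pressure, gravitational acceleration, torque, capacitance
Checking the SI base units of each option:
  pressure (P = F/A): kg/(m·s²)  ✗
  gravitational acceleration (g = GM/r²): m/s²  ✗
  torque (τ = Fr): kg·m²/s²  ✓ matches
  capacitance (C = Q/V): s⁴·A²/(kg·m²)  ✗

Only torque has units kg·m²/s².

Answer: torque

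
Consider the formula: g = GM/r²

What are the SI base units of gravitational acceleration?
Units of each symbol in g = GM/r²:
  G (gravitational constant): m³/(kg·s²)
  M (mass): kg
  r (distance): m  → to the power 2 in the denominator, contributes 1/m²

Multiplying the contributions: [m³/(kg·s²)] · [kg] · [1/m²]
Adding exponents of each base unit: m: 1, s: -2
SI base units of gravitational acceleration: m/s²

Answer: m/s²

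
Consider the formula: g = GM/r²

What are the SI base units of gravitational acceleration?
Units of each symbol in g = GM/r²:
  G (gravitational constant): m³/(kg·s²)
  M (mass): kg
  r (distance): m  → to the power 2 in the denominator, contributes 1/m²

Multiplying the contributions: [m³/(kg·s²)] · [kg] · [1/m²]
Adding exponents of each base unit: m: 1, s: -2
SI base units of gravitational acceleration: m/s²

Answer: m/s²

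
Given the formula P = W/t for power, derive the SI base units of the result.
Units of each symbol in P = W/t:
  W (work): kg·m²/s²
  t (time): s  → in the denominator, contributes 1/s

Multiplying the contributions: [kg·m²/s²] · [1/s]
Adding exponents of each base unit: kg: 1, m: 2, s: -3
SI base units of power: kg·m²/s³

Answer: kg·m²/s³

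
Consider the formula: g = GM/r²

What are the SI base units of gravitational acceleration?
Units of each symbol in g = GM/r²:
  G (gravitational constant): m³/(kg·s²)
  M (mass): kg
  r (distance): m  → to the power 2 in the denominator, contributes 1/m²

Multiplying the contributions: [m³/(kg·s²)] · [kg] · [1/m²]
Adding exponents of each base unit: m: 1, s: -2
SI base units of gravitational acceleration: m/s²

Answer: m/s²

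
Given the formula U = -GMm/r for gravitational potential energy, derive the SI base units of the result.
Units of each symbol in U = -GMm/r:
  G (gravitational constant): m³/(kg·s²)
  M (mass): kg
  m (mass): kg
  r (distance): m  → in the denominator, contributes 1/m
  The minus sign does not affect the units.

Multiplying the contributions: [m³/(kg·s²)] · [kg] · [kg] · [1/m]
Adding exponents of each base unit: kg: 1, m: 2, s: -2
SI base units of gravitational potential energy: kg·m²/s²

Answer: kg·m²/s²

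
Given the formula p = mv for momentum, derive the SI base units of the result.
Units of each symbol in p = mv:
  m (mass): kg
  v (velocity): m/s

Multiplying the contributions: [kg] · [m/s]
Adding exponents of each base unit: kg: 1, m: 1, s: -1
SI base units of momentum: kg·m/s

Answer: kg·m/s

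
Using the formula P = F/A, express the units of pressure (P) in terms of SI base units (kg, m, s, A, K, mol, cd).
Units of each symbol in P = F/A:
  F (force): kg·m/s²
  A (area): m²  → in the denominator, contributes 1/m²

Multiplying the contributions: [kg·m/s²] · [1/m²]
Adding exponents of each base unit: kg: 1, m: -1, s: -2
SI base units of pressure: kg/(m·s²)

Answer: kg/(m·s²)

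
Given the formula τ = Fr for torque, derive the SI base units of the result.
Units of each symbol in τ = Fr:
  F (force): kg·m/s²
  r (lever arm): m

Multiplying the contributions: [kg·m/s²] · [m]
Adding exponents of each base unit: kg: 1, m: 2, s: -2
SI base units of torque: kg·m²/s²

Answer: kg·m²/s²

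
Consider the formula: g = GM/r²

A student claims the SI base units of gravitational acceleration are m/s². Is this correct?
Units of each symbol in g = GM/r²:
  G (gravitational constant): m³/(kg·s²)
  M (mass): kg
  r (distance): m  → to the power 2 in the denominator, contributes 1/m²

Multiplying the contributions: [m³/(kg·s²)] · [kg] · [1/m²]
Adding exponents of each base unit: m: 1, s: -2
SI base units of gravitational acceleration: m/s²

The claimed units m/s² match the derived units, so the claim is correct.

Answer: Yes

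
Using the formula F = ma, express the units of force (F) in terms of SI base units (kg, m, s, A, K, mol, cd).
Units of each symbol in F = ma:
  m (mass): kg
  a (acceleration): m/s²

Multiplying the contributions: [kg] · [m/s²]
Adding exponents of each base unit: kg: 1, m: 1, s: -2
SI base units of force: kg·m/s²

Answer: kg·m/s²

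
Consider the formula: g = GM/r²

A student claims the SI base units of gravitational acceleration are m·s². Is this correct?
Units of each symbol in g = GM/r²:
  G (gravitational constant): m³/(kg·s²)
  M (mass): kg
  r (distance): m  → to the power 2 in the denominator, contributes 1/m²

Multiplying the contributions: [m³/(kg·s²)] · [kg] · [1/m²]
Adding exponents of each base unit: m: 1, s: -2
SI base units of gravitational acceleration: m/s²

The claimed units m·s² (exponents m: 1, s: 2) do not match the derived units m/s² (exponents m: 1, s: -2), so the claim is incorrect.

Answer: No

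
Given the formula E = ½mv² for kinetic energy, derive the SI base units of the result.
Units of each symbol in E = ½mv²:
  m (mass): kg
  v (speed): m/s  → to the power 2, contributes m²/s²
  The factor ½ is dimensionless.

Multiplying the contributions: [kg] · [m²/s²]
Adding exponents of each base unit: kg: 1, m: 2, s: -2
SI base units of kinetic energy: kg·m²/s²

Answer: kg·m²/s²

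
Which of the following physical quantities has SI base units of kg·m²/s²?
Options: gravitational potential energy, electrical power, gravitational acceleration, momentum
Checking the SI base units of each option:
  gravitational potential energy (U = -GMm/r): kg·m²/s²  ✓ matches
  electrical power (P = IV): kg·m²/s³  ✗
  gravitational acceleration (g = GM/r²): m/s²  ✗
  momentum (p = mv): kg·m/s  ✗

Only gravitational potential energy has units kg·m²/s².

Answer: gravitational potential energy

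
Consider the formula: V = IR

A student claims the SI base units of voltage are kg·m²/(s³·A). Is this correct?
Units of each symbol in V = IR:
  I (current): A
  R (resistance, in ohms): kg·m²/(s³·A²)

Multiplying the contributions: [A] · [kg·m²/(s³·A²)]
Adding exponents of each base unit: kg: 1, m: 2, s: -3, A: -1
SI base units of voltage: kg·m²/(s³·A)

The claimed units kg·m²/(s³·A) match the derived units, so the claim is correct.

Answer: Yes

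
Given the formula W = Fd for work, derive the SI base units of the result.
Units of each symbol in W = Fd:
  F (force): kg·m/s²
  d (displacement): m

Multiplying the contributions: [kg·m/s²] · [m]
Adding exponents of each base unit: kg: 1, m: 2, s: -2
SI base units of work: kg·m²/s²

Answer: kg·m²/s²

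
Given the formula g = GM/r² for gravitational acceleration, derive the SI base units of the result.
Units of each symbol in g = GM/r²:
  G (gravitational constant): m³/(kg·s²)
  M (mass): kg
  r (distance): m  → to the power 2 in the denominator, contributes 1/m²

Multiplying the contributions: [m³/(kg·s²)] · [kg] · [1/m²]
Adding exponents of each base unit: m: 1, s: -2
SI base units of gravitational acceleration: m/s²

Answer: m/s²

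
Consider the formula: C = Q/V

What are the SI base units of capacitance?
Units of each symbol in C = Q/V:
  Q (charge, in coulombs): s·A
  V (voltage, in volts): kg·m²/(s³·A)  → in the denominator, contributes s³·A/(kg·m²)

Multiplying the contributions: [s·A] · [s³·A/(kg·m²)]
Adding exponents of each base unit: kg: -1, m: -2, s: 4, A: 2
SI base units of capacitance: s⁴·A²/(kg·m²)

Answer: s⁴·A²/(kg·m²)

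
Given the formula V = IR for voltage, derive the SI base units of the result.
Units of each symbol in V = IR:
  I (current): A
  R (resistance, in ohms): kg·m²/(s³·A²)

Multiplying the contributions: [A] · [kg·m²/(s³·A²)]
Adding exponents of each base unit: kg: 1, m: 2, s: -3, A: -1
SI base units of voltage: kg·m²/(s³·A)

Answer: kg·m²/(s³·A)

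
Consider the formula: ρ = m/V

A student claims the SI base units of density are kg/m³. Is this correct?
Units of each symbol in ρ = m/V:
  m (mass): kg
  V (volume): m³  → in the denominator, contributes 1/m³

Multiplying the contributions: [kg] · [1/m³]
Adding exponents of each base unit: kg: 1, m: -3
SI base units of density: kg/m³

The claimed units kg/m³ match the derived units, so the claim is correct.

Answer: Yes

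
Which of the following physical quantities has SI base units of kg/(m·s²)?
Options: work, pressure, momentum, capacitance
Checking the SI base units of each option:
  work (W = Fd): kg·m²/s²  ✗
  pressure (P = F/A): kg/(m·s²)  ✓ matches
  momentum (p = mv): kg·m/s  ✗
  capacitance (C = Q/V): s⁴·A²/(kg·m²)  ✗

Only pressure has units kg/(m·s²).

Answer: pressure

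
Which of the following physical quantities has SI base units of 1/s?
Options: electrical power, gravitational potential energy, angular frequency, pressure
Checking the SI base units of each option:
  electrical power (P = IV): kg·m²/s³  ✗
  gravitational potential energy (U = -GMm/r): kg·m²/s²  ✗
  angular frequency (ω = 2πf): 1/s  ✓ matches
  pressure (P = F/A): kg/(m·s²)  ✗

Only angular frequency has units 1/s.

Answer: angular frequency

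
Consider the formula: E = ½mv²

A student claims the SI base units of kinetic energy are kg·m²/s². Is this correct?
Units of each symbol in E = ½mv²:
  m (mass): kg
  v (speed): m/s  → to the power 2, contributes m²/s²
  The factor ½ is dimensionless.

Multiplying the contributions: [kg] · [m²/s²]
Adding exponents of each base unit: kg: 1, m: 2, s: -2
SI base units of kinetic energy: kg·m²/s²

The claimed units kg·m²/s² match the derived units, so the claim is correct.

Answer: Yes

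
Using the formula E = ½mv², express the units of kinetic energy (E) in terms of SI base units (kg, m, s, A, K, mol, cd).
Units of each symbol in E = ½mv²:
  m (mass): kg
  v (speed): m/s  → to the power 2, contributes m²/s²
  The factor ½ is dimensionless.

Multiplying the contributions: [kg] · [m²/s²]
Adding exponents of each base unit: kg: 1, m: 2, s: -2
SI base units of kinetic energy: kg·m²/s²

Answer: kg·m²/s²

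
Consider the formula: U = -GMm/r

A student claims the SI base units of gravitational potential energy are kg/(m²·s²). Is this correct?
Units of each symbol in U = -GMm/r:
  G (gravitational constant): m³/(kg·s²)
  M (mass): kg
  m (mass): kg
  r (distance): m  → in the denominator, contributes 1/m
  The minus sign does not affect the units.

Multiplying the contributions: [m³/(kg·s²)] · [kg] · [kg] · [1/m]
Adding exponents of each base unit: kg: 1, m: 2, s: -2
SI base units of gravitational potential energy: kg·m²/s²

The claimed units kg/(m²·s²) (exponents kg: 1, m: -2, s: -2) do not match the derived units kg·m²/s² (exponents kg: 1, m: 2, s: -2), so the claim is incorrect.

Answer: No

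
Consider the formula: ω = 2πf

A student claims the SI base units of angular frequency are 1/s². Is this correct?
Units of each symbol in ω = 2πf:
  f (frequency): 1/s
  The factor 2π is dimensionless.

Multiplying the contributions: [1/s]
Adding exponents of each base unit: s: -1
SI base units of angular frequency: 1/s

The claimed units 1/s² (exponents s: -2) do not match the derived units 1/s (exponents s: -1), so the claim is incorrect.

Answer: No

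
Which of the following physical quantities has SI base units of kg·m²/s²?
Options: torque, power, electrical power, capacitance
Checking the SI base units of each option:
  torque (τ = Fr): kg·m²/s²  ✓ matches
  power (P = W/t): kg·m²/s³  ✗
  electrical power (P = IV): kg·m²/s³  ✗
  capacitance (C = Q/V): s⁴·A²/(kg·m²)  ✗

Only torque has units kg·m²/s².

Answer: torque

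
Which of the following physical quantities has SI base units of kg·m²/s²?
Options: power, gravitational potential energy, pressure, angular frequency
Checking the SI base units of each option:
  power (P = W/t): kg·m²/s³  ✗
  gravitational potential energy (U = -GMm/r): kg·m²/s²  ✓ matches
  pressure (P = F/A): kg/(m·s²)  ✗
  angular frequency (ω = 2πf): 1/s  ✗

Only gravitational potential energy has units kg·m²/s².

Answer: gravitational potential energy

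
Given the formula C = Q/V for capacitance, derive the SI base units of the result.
Units of each symbol in C = Q/V:
  Q (charge, in coulombs): s·A
  V (voltage, in volts): kg·m²/(s³·A)  → in the denominator, contributes s³·A/(kg·m²)

Multiplying the contributions: [s·A] · [s³·A/(kg·m²)]
Adding exponents of each base unit: kg: -1, m: -2, s: 4, A: 2
SI base units of capacitance: s⁴·A²/(kg·m²)

Answer: s⁴·A²/(kg·m²)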